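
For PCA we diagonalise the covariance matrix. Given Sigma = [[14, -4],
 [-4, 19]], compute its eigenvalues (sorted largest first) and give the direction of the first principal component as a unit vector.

Step 1 — characteristic polynomial of 2×2 Sigma:
  det(Sigma - λI) = λ² - trace · λ + det = 0.
  trace = 14 + 19 = 33, det = 14·19 - (-4)² = 250.
Step 2 — discriminant:
  Δ = trace² - 4·det = 1089 - 1000 = 89.
Step 3 — eigenvalues:
  λ = (trace ± √Δ)/2 = (33 ± 9.434)/2,
  λ_1 = 21.217,  λ_2 = 11.783.

Step 4 — unit eigenvector for λ_1: solve (Sigma - λ_1 I)v = 0. First row:
  (14 - 21.217)·v_x + (-4)·v_y = 0, i.e. (-7.217)·v_x + (-4)·v_y = 0,
  so v ∝ (b, λ_1 - a) = (-4, 7.217); multiply by -1 so the first entry is positive: u = (4, -7.217).
  ||u|| = √((4)² + (-7.217)²) = √(68.085) ≈ 8.2514,
  v_1 = u/||u|| ≈ (0.4848, -0.8746) (||v_1|| = 1).

λ_1 = 21.217,  λ_2 = 11.783;  v_1 ≈ (0.4848, -0.8746)


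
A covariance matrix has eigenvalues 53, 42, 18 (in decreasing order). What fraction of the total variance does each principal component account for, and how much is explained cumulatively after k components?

Step 1 — total variance = trace(Sigma) = Σ λ_i = 53 + 42 + 18 = 113.

Step 2 — fraction explained by component i = λ_i / Σ λ:
  PC1: 53/113 = 0.469
  PC2: 42/113 = 0.3717
  PC3: 18/113 = 0.1593

Step 3 — cumulative fraction after k components = (λ_1 + ... + λ_k) / Σ λ:
  k = 1: 53/113 = 0.469
  k = 2: (53 + 42)/113 = 95/113 = 0.8407
  k = 3: (53 + 42 + 18)/113 = 113/113 = 1

Summary (fraction, with percent):

explained: PC1 0.469 (46.9%), PC2 0.3717 (37.17%), PC3 0.1593 (15.93%);  cumulative: 0.469, 0.8407, 1


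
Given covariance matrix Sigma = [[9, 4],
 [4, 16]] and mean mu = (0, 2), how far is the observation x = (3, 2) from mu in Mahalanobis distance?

Step 1 — centre the observation: (x - mu) = (3, 0).

Step 2 — invert Sigma. det(Sigma) = 9·16 - (4)² = 128.
  Sigma^{-1} = (1/det) · [[d, -b], [-b, a]] = [[0.125, -0.0312],
 [-0.0312, 0.0703]].

Step 3 — form the quadratic (x - mu)^T · Sigma^{-1} · (x - mu):
  Sigma^{-1} · (x - mu) = (0.375, -0.0938).
  (x - mu)^T · [Sigma^{-1} · (x - mu)] = (3)·(0.375) + (0)·(-0.0938) = 1.125.

Step 4 — take square root: d = √(1.125) ≈ 1.0607.

d(x, mu) = √(1.125) ≈ 1.0607


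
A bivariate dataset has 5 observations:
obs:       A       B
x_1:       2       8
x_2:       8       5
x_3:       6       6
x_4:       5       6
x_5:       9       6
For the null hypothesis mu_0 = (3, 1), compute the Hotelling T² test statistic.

Step 1 — sample mean vector:
  mean(A) = (2 + 8 + 6 + 5 + 9) / 5 = 30/5 = 6
  mean(B) = (8 + 5 + 6 + 6 + 6) / 5 = 31/5 = 6.2
  x̄ = (6, 6.2),  deviation x̄ - mu_0 = (6, 6.2) - (3, 1) = (3, 5.2).

Step 2 — sample covariance matrix, S[i,j] = (1/(n-1)) · Σ_k (x_{k,i} - mean_i) · (x_{k,j} - mean_j), divisor n-1 = 4:
  S[A,A] = ((-4)·(-4) + (2)·(2) + (0)·(0) + (-1)·(-1) + (3)·(3)) / 4 = 30/4 = 7.5
  S[A,B] = ((-4)·(1.8) + (2)·(-1.2) + (0)·(-0.2) + (-1)·(-0.2) + (3)·(-0.2)) / 4 = -10/4 = -2.5
  S[B,B] = ((1.8)·(1.8) + (-1.2)·(-1.2) + (-0.2)·(-0.2) + (-0.2)·(-0.2) + (-0.2)·(-0.2)) / 4 = 4.8/4 = 1.2
  S = [[7.5, -2.5],
 [-2.5, 1.2]].

Step 3 — invert S. det(S) = 7.5·1.2 - (-2.5)² = 2.75.
  S^{-1} = (1/det) · [[d, -b], [-b, a]] = [[0.4364, 0.9091],
 [0.9091, 2.7273]].

Step 4 — quadratic form (x̄ - mu_0)^T · S^{-1} · (x̄ - mu_0):
  S^{-1} · (x̄ - mu_0) = (6.0364, 16.9091),
  (x̄ - mu_0)^T · [...] = (3)·(6.0364) + (5.2)·(16.9091) = 106.0364.

Step 5 — scale by n: T² = 5 · 106.0364 = 530.1818.

T² ≈ 530.1818


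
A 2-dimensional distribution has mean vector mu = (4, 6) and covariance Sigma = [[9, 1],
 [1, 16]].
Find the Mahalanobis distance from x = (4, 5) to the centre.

Step 1 — centre the observation: (x - mu) = (0, -1).

Step 2 — invert Sigma. det(Sigma) = 9·16 - (1)² = 143.
  Sigma^{-1} = (1/det) · [[d, -b], [-b, a]] = [[0.1119, -0.007],
 [-0.007, 0.0629]].

Step 3 — form the quadratic (x - mu)^T · Sigma^{-1} · (x - mu):
  Sigma^{-1} · (x - mu) = (0.007, -0.0629).
  (x - mu)^T · [Sigma^{-1} · (x - mu)] = (0)·(0.007) + (-1)·(-0.0629) = 0.0629.

Step 4 — take square root: d = √(0.0629) ≈ 0.2509.

d(x, mu) = √(0.0629) ≈ 0.2509


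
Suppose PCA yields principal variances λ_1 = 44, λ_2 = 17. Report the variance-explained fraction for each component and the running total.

Step 1 — total variance = trace(Sigma) = Σ λ_i = 44 + 17 = 61.

Step 2 — fraction explained by component i = λ_i / Σ λ:
  PC1: 44/61 = 0.7213
  PC2: 17/61 = 0.2787

Step 3 — cumulative fraction after k components = (λ_1 + ... + λ_k) / Σ λ:
  k = 1: 44/61 = 0.7213
  k = 2: (44 + 17)/61 = 61/61 = 1

Summary (fraction, with percent):

explained: PC1 0.7213 (72.13%), PC2 0.2787 (27.87%);  cumulative: 0.7213, 1


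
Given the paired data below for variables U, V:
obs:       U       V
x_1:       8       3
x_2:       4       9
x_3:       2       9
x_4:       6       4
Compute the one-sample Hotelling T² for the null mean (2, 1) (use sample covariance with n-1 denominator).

Step 1 — sample mean vector:
  mean(U) = (8 + 4 + 2 + 6) / 4 = 20/4 = 5
  mean(V) = (3 + 9 + 9 + 4) / 4 = 25/4 = 6.25
  x̄ = (5, 6.25),  deviation x̄ - mu_0 = (5, 6.25) - (2, 1) = (3, 5.25).

Step 2 — sample covariance matrix, S[i,j] = (1/(n-1)) · Σ_k (x_{k,i} - mean_i) · (x_{k,j} - mean_j), divisor n-1 = 3:
  S[U,U] = ((3)·(3) + (-1)·(-1) + (-3)·(-3) + (1)·(1)) / 3 = 20/3 = 6.6667
  S[U,V] = ((3)·(-3.25) + (-1)·(2.75) + (-3)·(2.75) + (1)·(-2.25)) / 3 = -23/3 = -7.6667
  S[V,V] = ((-3.25)·(-3.25) + (2.75)·(2.75) + (2.75)·(2.75) + (-2.25)·(-2.25)) / 3 = 30.75/3 = 10.25
  S = [[6.6667, -7.6667],
 [-7.6667, 10.25]].

Step 3 — invert S. det(S) = 6.6667·10.25 - (-7.6667)² = 9.5556.
  S^{-1} = (1/det) · [[d, -b], [-b, a]] = [[1.0727, 0.8023],
 [0.8023, 0.6977]].

Step 4 — quadratic form (x̄ - mu_0)^T · S^{-1} · (x̄ - mu_0):
  S^{-1} · (x̄ - mu_0) = (7.4302, 6.0698),
  (x̄ - mu_0)^T · [...] = (3)·(7.4302) + (5.25)·(6.0698) = 54.157.

Step 5 — scale by n: T² = 4 · 54.157 = 216.6279.

T² ≈ 216.6279


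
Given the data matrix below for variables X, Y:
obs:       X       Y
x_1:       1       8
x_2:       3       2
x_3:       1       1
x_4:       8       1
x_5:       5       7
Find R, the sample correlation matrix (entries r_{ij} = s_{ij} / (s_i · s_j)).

Step 1 — column means:
  mean(X) = (1 + 3 + 1 + 8 + 5) / 5 = 18/5 = 3.6
  mean(Y) = (8 + 2 + 1 + 1 + 7) / 5 = 19/5 = 3.8

Step 2 — sample variances and covariances s[i,j] = (1/(n-1)) · Σ_k (x_{k,i} - mean_i) · (x_{k,j} - mean_j), with n-1 = 4:
  s[X,X] = ((-2.6)·(-2.6) + (-0.6)·(-0.6) + (-2.6)·(-2.6) + (4.4)·(4.4) + (1.4)·(1.4)) / 4 = 35.2/4 = 8.8
  s[X,Y] = ((-2.6)·(4.2) + (-0.6)·(-1.8) + (-2.6)·(-2.8) + (4.4)·(-2.8) + (1.4)·(3.2)) / 4 = -10.4/4 = -2.6
  s[Y,Y] = ((4.2)·(4.2) + (-1.8)·(-1.8) + (-2.8)·(-2.8) + (-2.8)·(-2.8) + (3.2)·(3.2)) / 4 = 46.8/4 = 11.7
  Sample standard deviations s_i = √(s[i,i]):
  s(X) = √(8.8) = 2.9665
  s(Y) = √(11.7) = 3.4205

Step 3 — r_{ij} = s_{ij} / (s_i · s_j):
  r[X,X] = 1 (diagonal).
  r[X,Y] = -2.6 / (2.9665 · 3.4205) = -2.6 / 10.1469 = -0.2562
  r[Y,Y] = 1 (diagonal).

R is symmetric with unit diagonal. Assembling:

R = [[1, -0.2562],
 [-0.2562, 1]]


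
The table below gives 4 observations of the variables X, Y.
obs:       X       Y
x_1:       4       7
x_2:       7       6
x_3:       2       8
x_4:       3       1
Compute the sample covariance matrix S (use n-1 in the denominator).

Step 1 — column means:
  mean(X) = (4 + 7 + 2 + 3) / 4 = 16/4 = 4
  mean(Y) = (7 + 6 + 8 + 1) / 4 = 22/4 = 5.5

Step 2 — sample covariance S[i,j] = (1/(n-1)) · Σ_k (x_{k,i} - mean_i) · (x_{k,j} - mean_j), with n-1 = 3.
  S[X,X] = ((0)·(0) + (3)·(3) + (-2)·(-2) + (-1)·(-1)) / 3 = 14/3 = 4.6667
  S[X,Y] = ((0)·(1.5) + (3)·(0.5) + (-2)·(2.5) + (-1)·(-4.5)) / 3 = 1/3 = 0.3333
  S[Y,Y] = ((1.5)·(1.5) + (0.5)·(0.5) + (2.5)·(2.5) + (-4.5)·(-4.5)) / 3 = 29/3 = 9.6667

S is symmetric (S[j,i] = S[i,j]). Assembling:

S = [[4.6667, 0.3333],
 [0.3333, 9.6667]]


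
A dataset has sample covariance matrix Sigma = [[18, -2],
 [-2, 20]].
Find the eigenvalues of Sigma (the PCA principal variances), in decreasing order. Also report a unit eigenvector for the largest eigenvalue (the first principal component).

Step 1 — characteristic polynomial of 2×2 Sigma:
  det(Sigma - λI) = λ² - trace · λ + det = 0.
  trace = 18 + 20 = 38, det = 18·20 - (-2)² = 356.
Step 2 — discriminant:
  Δ = trace² - 4·det = 1444 - 1424 = 20.
Step 3 — eigenvalues:
  λ = (trace ± √Δ)/2 = (38 ± 4.4721)/2,
  λ_1 = 21.2361,  λ_2 = 16.7639.

Step 4 — unit eigenvector for λ_1: solve (Sigma - λ_1 I)v = 0. First row:
  (18 - 21.2361)·v_x + (-2)·v_y = 0, i.e. (-3.2361)·v_x + (-2)·v_y = 0,
  so v ∝ (b, λ_1 - a) = (-2, 3.2361); multiply by -1 so the first entry is positive: u = (2, -3.2361).
  ||u|| = √((2)² + (-3.2361)²) = √(14.4721) ≈ 3.8042,
  v_1 = u/||u|| ≈ (0.5257, -0.8507) (||v_1|| = 1).

λ_1 = 21.2361,  λ_2 = 16.7639;  v_1 ≈ (0.5257, -0.8507)


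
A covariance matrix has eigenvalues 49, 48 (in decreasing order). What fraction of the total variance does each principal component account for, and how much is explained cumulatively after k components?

Step 1 — total variance = trace(Sigma) = Σ λ_i = 49 + 48 = 97.

Step 2 — fraction explained by component i = λ_i / Σ λ:
  PC1: 49/97 = 0.5052
  PC2: 48/97 = 0.4948

Step 3 — cumulative fraction after k components = (λ_1 + ... + λ_k) / Σ λ:
  k = 1: 49/97 = 0.5052
  k = 2: (49 + 48)/97 = 97/97 = 1

Summary (fraction, with percent):

explained: PC1 0.5052 (50.52%), PC2 0.4948 (49.48%);  cumulative: 0.5052, 1


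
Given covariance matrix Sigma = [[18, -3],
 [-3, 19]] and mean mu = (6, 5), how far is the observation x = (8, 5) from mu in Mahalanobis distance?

Step 1 — centre the observation: (x - mu) = (2, 0).

Step 2 — invert Sigma. det(Sigma) = 18·19 - (-3)² = 333.
  Sigma^{-1} = (1/det) · [[d, -b], [-b, a]] = [[0.0571, 0.009],
 [0.009, 0.0541]].

Step 3 — form the quadratic (x - mu)^T · Sigma^{-1} · (x - mu):
  Sigma^{-1} · (x - mu) = (0.1141, 0.018).
  (x - mu)^T · [Sigma^{-1} · (x - mu)] = (2)·(0.1141) + (0)·(0.018) = 0.2282.

Step 4 — take square root: d = √(0.2282) ≈ 0.4777.

d(x, mu) = √(0.2282) ≈ 0.4777


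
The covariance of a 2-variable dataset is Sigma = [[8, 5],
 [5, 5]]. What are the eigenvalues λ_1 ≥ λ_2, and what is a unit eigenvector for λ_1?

Step 1 — characteristic polynomial of 2×2 Sigma:
  det(Sigma - λI) = λ² - trace · λ + det = 0.
  trace = 8 + 5 = 13, det = 8·5 - (5)² = 15.
Step 2 — discriminant:
  Δ = trace² - 4·det = 169 - 60 = 109.
Step 3 — eigenvalues:
  λ = (trace ± √Δ)/2 = (13 ± 10.4403)/2,
  λ_1 = 11.7202,  λ_2 = 1.2798.

Step 4 — unit eigenvector for λ_1: solve (Sigma - λ_1 I)v = 0. First row:
  (8 - 11.7202)·v_x + (5)·v_y = 0, i.e. (-3.7202)·v_x + (5)·v_y = 0,
  so v ∝ (b, λ_1 - a) = (5, 3.7202) = u.
  ||u|| = √((5)² + (3.7202)²) = √(38.8395) ≈ 6.2321,
  v_1 = u/||u|| ≈ (0.8023, 0.5969) (||v_1|| = 1).

λ_1 = 11.7202,  λ_2 = 1.2798;  v_1 ≈ (0.8023, 0.5969)


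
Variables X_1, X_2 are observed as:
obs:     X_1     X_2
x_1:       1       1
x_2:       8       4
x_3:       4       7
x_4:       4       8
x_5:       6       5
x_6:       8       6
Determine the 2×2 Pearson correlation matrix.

Step 1 — column means:
  mean(X_1) = (1 + 8 + 4 + 4 + 6 + 8) / 6 = 31/6 = 5.1667
  mean(X_2) = (1 + 4 + 7 + 8 + 5 + 6) / 6 = 31/6 = 5.1667

Step 2 — sample variances and covariances s[i,j] = (1/(n-1)) · Σ_k (x_{k,i} - mean_i) · (x_{k,j} - mean_j), with n-1 = 5:
  s[X_1,X_1] = ((-4.1667)·(-4.1667) + (2.8333)·(2.8333) + (-1.1667)·(-1.1667) + (-1.1667)·(-1.1667) + (0.8333)·(0.8333) + (2.8333)·(2.8333)) / 5 = 36.8333/5 = 7.3667
  s[X_1,X_2] = ((-4.1667)·(-4.1667) + (2.8333)·(-1.1667) + (-1.1667)·(1.8333) + (-1.1667)·(2.8333) + (0.8333)·(-0.1667) + (2.8333)·(0.8333)) / 5 = 10.8333/5 = 2.1667
  s[X_2,X_2] = ((-4.1667)·(-4.1667) + (-1.1667)·(-1.1667) + (1.8333)·(1.8333) + (2.8333)·(2.8333) + (-0.1667)·(-0.1667) + (0.8333)·(0.8333)) / 5 = 30.8333/5 = 6.1667
  Sample standard deviations s_i = √(s[i,i]):
  s(X_1) = √(7.3667) = 2.7142
  s(X_2) = √(6.1667) = 2.4833

Step 3 — r_{ij} = s_{ij} / (s_i · s_j):
  r[X_1,X_1] = 1 (diagonal).
  r[X_1,X_2] = 2.1667 / (2.7142 · 2.4833) = 2.1667 / 6.74 = 0.3215
  r[X_2,X_2] = 1 (diagonal).

R is symmetric with unit diagonal. Assembling:

R = [[1, 0.3215],
 [0.3215, 1]]


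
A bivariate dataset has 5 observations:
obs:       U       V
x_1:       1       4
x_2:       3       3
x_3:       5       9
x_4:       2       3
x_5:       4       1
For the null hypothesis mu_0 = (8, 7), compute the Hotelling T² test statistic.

Step 1 — sample mean vector:
  mean(U) = (1 + 3 + 5 + 2 + 4) / 5 = 15/5 = 3
  mean(V) = (4 + 3 + 9 + 3 + 1) / 5 = 20/5 = 4
  x̄ = (3, 4),  deviation x̄ - mu_0 = (3, 4) - (8, 7) = (-5, -3).

Step 2 — sample covariance matrix, S[i,j] = (1/(n-1)) · Σ_k (x_{k,i} - mean_i) · (x_{k,j} - mean_j), divisor n-1 = 4:
  S[U,U] = ((-2)·(-2) + (0)·(0) + (2)·(2) + (-1)·(-1) + (1)·(1)) / 4 = 10/4 = 2.5
  S[U,V] = ((-2)·(0) + (0)·(-1) + (2)·(5) + (-1)·(-1) + (1)·(-3)) / 4 = 8/4 = 2
  S[V,V] = ((0)·(0) + (-1)·(-1) + (5)·(5) + (-1)·(-1) + (-3)·(-3)) / 4 = 36/4 = 9
  S = [[2.5, 2],
 [2, 9]].

Step 3 — invert S. det(S) = 2.5·9 - (2)² = 18.5.
  S^{-1} = (1/det) · [[d, -b], [-b, a]] = [[0.4865, -0.1081],
 [-0.1081, 0.1351]].

Step 4 — quadratic form (x̄ - mu_0)^T · S^{-1} · (x̄ - mu_0):
  S^{-1} · (x̄ - mu_0) = (-2.1081, 0.1351),
  (x̄ - mu_0)^T · [...] = (-5)·(-2.1081) + (-3)·(0.1351) = 10.1351.

Step 5 — scale by n: T² = 5 · 10.1351 = 50.6757.

T² ≈ 50.6757


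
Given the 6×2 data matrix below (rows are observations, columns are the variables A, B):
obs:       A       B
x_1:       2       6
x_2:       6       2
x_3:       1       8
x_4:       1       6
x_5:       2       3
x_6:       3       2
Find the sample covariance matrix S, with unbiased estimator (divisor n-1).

Step 1 — column means:
  mean(A) = (2 + 6 + 1 + 1 + 2 + 3) / 6 = 15/6 = 2.5
  mean(B) = (6 + 2 + 8 + 6 + 3 + 2) / 6 = 27/6 = 4.5

Step 2 — sample covariance S[i,j] = (1/(n-1)) · Σ_k (x_{k,i} - mean_i) · (x_{k,j} - mean_j), with n-1 = 5.
  S[A,A] = ((-0.5)·(-0.5) + (3.5)·(3.5) + (-1.5)·(-1.5) + (-1.5)·(-1.5) + (-0.5)·(-0.5) + (0.5)·(0.5)) / 5 = 17.5/5 = 3.5
  S[A,B] = ((-0.5)·(1.5) + (3.5)·(-2.5) + (-1.5)·(3.5) + (-1.5)·(1.5) + (-0.5)·(-1.5) + (0.5)·(-2.5)) / 5 = -17.5/5 = -3.5
  S[B,B] = ((1.5)·(1.5) + (-2.5)·(-2.5) + (3.5)·(3.5) + (1.5)·(1.5) + (-1.5)·(-1.5) + (-2.5)·(-2.5)) / 5 = 31.5/5 = 6.3

S is symmetric (S[j,i] = S[i,j]). Assembling:

S = [[3.5, -3.5],
 [-3.5, 6.3]]


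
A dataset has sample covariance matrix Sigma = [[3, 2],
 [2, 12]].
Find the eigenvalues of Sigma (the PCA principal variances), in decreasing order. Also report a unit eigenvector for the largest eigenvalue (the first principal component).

Step 1 — characteristic polynomial of 2×2 Sigma:
  det(Sigma - λI) = λ² - trace · λ + det = 0.
  trace = 3 + 12 = 15, det = 3·12 - (2)² = 32.
Step 2 — discriminant:
  Δ = trace² - 4·det = 225 - 128 = 97.
Step 3 — eigenvalues:
  λ = (trace ± √Δ)/2 = (15 ± 9.8489)/2,
  λ_1 = 12.4244,  λ_2 = 2.5756.

Step 4 — unit eigenvector for λ_1: solve (Sigma - λ_1 I)v = 0. First row:
  (3 - 12.4244)·v_x + (2)·v_y = 0, i.e. (-9.4244)·v_x + (2)·v_y = 0,
  so v ∝ (b, λ_1 - a) = (2, 9.4244) = u.
  ||u|| = √((2)² + (9.4244)²) = √(92.8199) ≈ 9.6343,
  v_1 = u/||u|| ≈ (0.2076, 0.9782) (||v_1|| = 1).

λ_1 = 12.4244,  λ_2 = 2.5756;  v_1 ≈ (0.2076, 0.9782)


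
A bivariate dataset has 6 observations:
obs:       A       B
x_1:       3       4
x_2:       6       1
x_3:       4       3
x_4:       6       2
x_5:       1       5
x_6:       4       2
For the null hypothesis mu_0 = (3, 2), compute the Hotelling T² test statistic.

Step 1 — sample mean vector:
  mean(A) = (3 + 6 + 4 + 6 + 1 + 4) / 6 = 24/6 = 4
  mean(B) = (4 + 1 + 3 + 2 + 5 + 2) / 6 = 17/6 = 2.8333
  x̄ = (4, 2.8333),  deviation x̄ - mu_0 = (4, 2.8333) - (3, 2) = (1, 0.8333).

Step 2 — sample covariance matrix, S[i,j] = (1/(n-1)) · Σ_k (x_{k,i} - mean_i) · (x_{k,j} - mean_j), divisor n-1 = 5:
  S[A,A] = ((-1)·(-1) + (2)·(2) + (0)·(0) + (2)·(2) + (-3)·(-3) + (0)·(0)) / 5 = 18/5 = 3.6
  S[A,B] = ((-1)·(1.1667) + (2)·(-1.8333) + (0)·(0.1667) + (2)·(-0.8333) + (-3)·(2.1667) + (0)·(-0.8333)) / 5 = -13/5 = -2.6
  S[B,B] = ((1.1667)·(1.1667) + (-1.8333)·(-1.8333) + (0.1667)·(0.1667) + (-0.8333)·(-0.8333) + (2.1667)·(2.1667) + (-0.8333)·(-0.8333)) / 5 = 10.8333/5 = 2.1667
  S = [[3.6, -2.6],
 [-2.6, 2.1667]].

Step 3 — invert S. det(S) = 3.6·2.1667 - (-2.6)² = 1.04.
  S^{-1} = (1/det) · [[d, -b], [-b, a]] = [[2.0833, 2.5],
 [2.5, 3.4615]].

Step 4 — quadratic form (x̄ - mu_0)^T · S^{-1} · (x̄ - mu_0):
  S^{-1} · (x̄ - mu_0) = (4.1667, 5.3846),
  (x̄ - mu_0)^T · [...] = (1)·(4.1667) + (0.8333)·(5.3846) = 8.6538.

Step 5 — scale by n: T² = 6 · 8.6538 = 51.9231.

T² ≈ 51.9231


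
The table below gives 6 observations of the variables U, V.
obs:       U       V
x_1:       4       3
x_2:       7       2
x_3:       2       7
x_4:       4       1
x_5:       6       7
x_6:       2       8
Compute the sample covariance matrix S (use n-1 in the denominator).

Step 1 — column means:
  mean(U) = (4 + 7 + 2 + 4 + 6 + 2) / 6 = 25/6 = 4.1667
  mean(V) = (3 + 2 + 7 + 1 + 7 + 8) / 6 = 28/6 = 4.6667

Step 2 — sample covariance S[i,j] = (1/(n-1)) · Σ_k (x_{k,i} - mean_i) · (x_{k,j} - mean_j), with n-1 = 5.
  S[U,U] = ((-0.1667)·(-0.1667) + (2.8333)·(2.8333) + (-2.1667)·(-2.1667) + (-0.1667)·(-0.1667) + (1.8333)·(1.8333) + (-2.1667)·(-2.1667)) / 5 = 20.8333/5 = 4.1667
  S[U,V] = ((-0.1667)·(-1.6667) + (2.8333)·(-2.6667) + (-2.1667)·(2.3333) + (-0.1667)·(-3.6667) + (1.8333)·(2.3333) + (-2.1667)·(3.3333)) / 5 = -14.6667/5 = -2.9333
  S[V,V] = ((-1.6667)·(-1.6667) + (-2.6667)·(-2.6667) + (2.3333)·(2.3333) + (-3.6667)·(-3.6667) + (2.3333)·(2.3333) + (3.3333)·(3.3333)) / 5 = 45.3333/5 = 9.0667

S is symmetric (S[j,i] = S[i,j]). Assembling:

S = [[4.1667, -2.9333],
 [-2.9333, 9.0667]]


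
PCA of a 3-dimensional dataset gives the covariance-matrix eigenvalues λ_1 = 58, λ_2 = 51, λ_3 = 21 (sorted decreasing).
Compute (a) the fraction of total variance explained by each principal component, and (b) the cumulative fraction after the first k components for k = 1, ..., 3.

Step 1 — total variance = trace(Sigma) = Σ λ_i = 58 + 51 + 21 = 130.

Step 2 — fraction explained by component i = λ_i / Σ λ:
  PC1: 58/130 = 0.4462
  PC2: 51/130 = 0.3923
  PC3: 21/130 = 0.1615

Step 3 — cumulative fraction after k components = (λ_1 + ... + λ_k) / Σ λ:
  k = 1: 58/130 = 0.4462
  k = 2: (58 + 51)/130 = 109/130 = 0.8385
  k = 3: (58 + 51 + 21)/130 = 130/130 = 1

Summary (fraction, with percent):

explained: PC1 0.4462 (44.62%), PC2 0.3923 (39.23%), PC3 0.1615 (16.15%);  cumulative: 0.4462, 0.8385, 1


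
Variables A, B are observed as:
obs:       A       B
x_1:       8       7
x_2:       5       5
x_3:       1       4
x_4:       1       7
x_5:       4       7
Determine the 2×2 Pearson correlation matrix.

Step 1 — column means:
  mean(A) = (8 + 5 + 1 + 1 + 4) / 5 = 19/5 = 3.8
  mean(B) = (7 + 5 + 4 + 7 + 7) / 5 = 30/5 = 6

Step 2 — sample variances and covariances s[i,j] = (1/(n-1)) · Σ_k (x_{k,i} - mean_i) · (x_{k,j} - mean_j), with n-1 = 4:
  s[A,A] = ((4.2)·(4.2) + (1.2)·(1.2) + (-2.8)·(-2.8) + (-2.8)·(-2.8) + (0.2)·(0.2)) / 4 = 34.8/4 = 8.7
  s[A,B] = ((4.2)·(1) + (1.2)·(-1) + (-2.8)·(-2) + (-2.8)·(1) + (0.2)·(1)) / 4 = 6/4 = 1.5
  s[B,B] = ((1)·(1) + (-1)·(-1) + (-2)·(-2) + (1)·(1) + (1)·(1)) / 4 = 8/4 = 2
  Sample standard deviations s_i = √(s[i,i]):
  s(A) = √(8.7) = 2.9496
  s(B) = √(2) = 1.4142

Step 3 — r_{ij} = s_{ij} / (s_i · s_j):
  r[A,A] = 1 (diagonal).
  r[A,B] = 1.5 / (2.9496 · 1.4142) = 1.5 / 4.1713 = 0.3596
  r[B,B] = 1 (diagonal).

R is symmetric with unit diagonal. Assembling:

R = [[1, 0.3596],
 [0.3596, 1]]


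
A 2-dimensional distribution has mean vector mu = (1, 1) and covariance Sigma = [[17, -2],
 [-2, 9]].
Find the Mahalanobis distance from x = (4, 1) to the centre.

Step 1 — centre the observation: (x - mu) = (3, 0).

Step 2 — invert Sigma. det(Sigma) = 17·9 - (-2)² = 149.
  Sigma^{-1} = (1/det) · [[d, -b], [-b, a]] = [[0.0604, 0.0134],
 [0.0134, 0.1141]].

Step 3 — form the quadratic (x - mu)^T · Sigma^{-1} · (x - mu):
  Sigma^{-1} · (x - mu) = (0.1812, 0.0403).
  (x - mu)^T · [Sigma^{-1} · (x - mu)] = (3)·(0.1812) + (0)·(0.0403) = 0.5436.

Step 4 — take square root: d = √(0.5436) ≈ 0.7373.

d(x, mu) = √(0.5436) ≈ 0.7373


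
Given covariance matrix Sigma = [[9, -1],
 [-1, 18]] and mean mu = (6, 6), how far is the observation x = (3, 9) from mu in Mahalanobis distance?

Step 1 — centre the observation: (x - mu) = (-3, 3).

Step 2 — invert Sigma. det(Sigma) = 9·18 - (-1)² = 161.
  Sigma^{-1} = (1/det) · [[d, -b], [-b, a]] = [[0.1118, 0.0062],
 [0.0062, 0.0559]].

Step 3 — form the quadratic (x - mu)^T · Sigma^{-1} · (x - mu):
  Sigma^{-1} · (x - mu) = (-0.3168, 0.1491).
  (x - mu)^T · [Sigma^{-1} · (x - mu)] = (-3)·(-0.3168) + (3)·(0.1491) = 1.3975.

Step 4 — take square root: d = √(1.3975) ≈ 1.1822.

d(x, mu) = √(1.3975) ≈ 1.1822


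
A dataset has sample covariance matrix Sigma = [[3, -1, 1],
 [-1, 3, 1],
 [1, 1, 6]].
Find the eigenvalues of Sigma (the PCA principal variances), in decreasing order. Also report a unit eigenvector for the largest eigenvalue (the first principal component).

Step 1 — characteristic polynomial p(λ) = det(λI - Sigma) = λ³ - tr·λ² + c_1·λ - det, where tr = trace, c_1 = sum of the principal 2×2 minors, det = det(Sigma):
  tr = 3 + 3 + 6 = 12,
  c_1 = (3·3 - (-1)²) + (3·6 - (1)²) + (3·6 - (1)²) = 8 + 17 + 17 = 42,
  det = 3·(3·6 - (1)²) - (-1)·((-1)·6 - (1)·(1)) + (1)·((-1)·(1) - 3·(1)) = 3·(17) - (-1)·(-7) + (1)·(-4) = 40.
  So p(λ) = λ³ - 12λ² + 42λ - 40.
Step 2 — look for an integer root (rational root theorem: any rational root is an integer divisor of 40). Testing λ = 4:
  p(4) = 64 - 192 + 168 - 40 = 0  ✓
  Dividing out (λ - 4): p(λ) = (λ - 4)(λ² - 8λ + 10).
Step 3 — remaining eigenvalues from the quadratic λ² - 8λ + 10 = 0:
  Δ = 8² - 4·10 = 64 - 40 = 24,  λ = (8 ± √24)/2 = (8 ± 4.899)/2 ≈ 6.4495 or 1.5505.
  Sorted: λ_1 = 6.4495,  λ_2 = 4,  λ_3 = 1.5505  (check: sum = 12 = tr ✓).

Step 4 — unit eigenvector for λ_1 ≈ 6.4495: v spans the null space of (Sigma - λ_1 I), whose rows are
  r_1 = (-3.4495, -1, 1),  r_2 = (-1, -3.4495, 1),  r_3 = (1, 1, -0.4495).
  v is orthogonal to every row, so take v ∝ r_1 × r_2 = ((-1)·(1) - (1)·(-3.4495), (1)·(-1) - (-3.4495)·(1), (-3.4495)·(-3.4495) - (-1)·(-1)) ≈ (2.4495, 2.4495, 10.899).
  Let u = (2.4495, 2.4495, 10.899).
  ||u|| = √((2.4495)² + (2.4495)² + (10.899)²) = √(130.7878) ≈ 11.4362,  v_1 = u/||u|| ≈ (0.2142, 0.2142, 0.953) (||v_1|| = 1).

λ_1 = 6.4495,  λ_2 = 4,  λ_3 = 1.5505;  v_1 ≈ (0.2142, 0.2142, 0.953)


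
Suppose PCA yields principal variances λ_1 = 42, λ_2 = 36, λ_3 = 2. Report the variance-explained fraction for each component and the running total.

Step 1 — total variance = trace(Sigma) = Σ λ_i = 42 + 36 + 2 = 80.

Step 2 — fraction explained by component i = λ_i / Σ λ:
  PC1: 42/80 = 0.525
  PC2: 36/80 = 0.45
  PC3: 2/80 = 0.025

Step 3 — cumulative fraction after k components = (λ_1 + ... + λ_k) / Σ λ:
  k = 1: 42/80 = 0.525
  k = 2: (42 + 36)/80 = 78/80 = 0.975
  k = 3: (42 + 36 + 2)/80 = 80/80 = 1

Summary (fraction, with percent):

explained: PC1 0.525 (52.5%), PC2 0.45 (45%), PC3 0.025 (2.5%);  cumulative: 0.525, 0.975, 1


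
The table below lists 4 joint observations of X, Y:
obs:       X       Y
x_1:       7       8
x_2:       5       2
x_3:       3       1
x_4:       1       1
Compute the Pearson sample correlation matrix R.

Step 1 — column means:
  mean(X) = (7 + 5 + 3 + 1) / 4 = 16/4 = 4
  mean(Y) = (8 + 2 + 1 + 1) / 4 = 12/4 = 3

Step 2 — sample variances and covariances s[i,j] = (1/(n-1)) · Σ_k (x_{k,i} - mean_i) · (x_{k,j} - mean_j), with n-1 = 3:
  s[X,X] = ((3)·(3) + (1)·(1) + (-1)·(-1) + (-3)·(-3)) / 3 = 20/3 = 6.6667
  s[X,Y] = ((3)·(5) + (1)·(-1) + (-1)·(-2) + (-3)·(-2)) / 3 = 22/3 = 7.3333
  s[Y,Y] = ((5)·(5) + (-1)·(-1) + (-2)·(-2) + (-2)·(-2)) / 3 = 34/3 = 11.3333
  Sample standard deviations s_i = √(s[i,i]):
  s(X) = √(6.6667) = 2.582
  s(Y) = √(11.3333) = 3.3665

Step 3 — r_{ij} = s_{ij} / (s_i · s_j):
  r[X,X] = 1 (diagonal).
  r[X,Y] = 7.3333 / (2.582 · 3.3665) = 7.3333 / 8.6923 = 0.8437
  r[Y,Y] = 1 (diagonal).

R is symmetric with unit diagonal. Assembling:

R = [[1, 0.8437],
 [0.8437, 1]]


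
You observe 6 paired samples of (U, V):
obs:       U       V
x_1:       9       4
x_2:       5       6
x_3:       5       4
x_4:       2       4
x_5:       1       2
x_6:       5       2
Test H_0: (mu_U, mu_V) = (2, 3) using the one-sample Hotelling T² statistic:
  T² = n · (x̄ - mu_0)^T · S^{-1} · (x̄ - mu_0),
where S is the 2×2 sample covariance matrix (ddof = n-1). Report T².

Step 1 — sample mean vector:
  mean(U) = (9 + 5 + 5 + 2 + 1 + 5) / 6 = 27/6 = 4.5
  mean(V) = (4 + 6 + 4 + 4 + 2 + 2) / 6 = 22/6 = 3.6667
  x̄ = (4.5, 3.6667),  deviation x̄ - mu_0 = (4.5, 3.6667) - (2, 3) = (2.5, 0.6667).

Step 2 — sample covariance matrix, S[i,j] = (1/(n-1)) · Σ_k (x_{k,i} - mean_i) · (x_{k,j} - mean_j), divisor n-1 = 5:
  S[U,U] = ((4.5)·(4.5) + (0.5)·(0.5) + (0.5)·(0.5) + (-2.5)·(-2.5) + (-3.5)·(-3.5) + (0.5)·(0.5)) / 5 = 39.5/5 = 7.9
  S[U,V] = ((4.5)·(0.3333) + (0.5)·(2.3333) + (0.5)·(0.3333) + (-2.5)·(0.3333) + (-3.5)·(-1.6667) + (0.5)·(-1.6667)) / 5 = 7/5 = 1.4
  S[V,V] = ((0.3333)·(0.3333) + (2.3333)·(2.3333) + (0.3333)·(0.3333) + (0.3333)·(0.3333) + (-1.6667)·(-1.6667) + (-1.6667)·(-1.6667)) / 5 = 11.3333/5 = 2.2667
  S = [[7.9, 1.4],
 [1.4, 2.2667]].

Step 3 — invert S. det(S) = 7.9·2.2667 - (1.4)² = 15.9467.
  S^{-1} = (1/det) · [[d, -b], [-b, a]] = [[0.1421, -0.0878],
 [-0.0878, 0.4954]].

Step 4 — quadratic form (x̄ - mu_0)^T · S^{-1} · (x̄ - mu_0):
  S^{-1} · (x̄ - mu_0) = (0.2968, 0.1108),
  (x̄ - mu_0)^T · [...] = (2.5)·(0.2968) + (0.6667)·(0.1108) = 0.8159.

Step 5 — scale by n: T² = 6 · 0.8159 = 4.8955.

T² ≈ 4.8955


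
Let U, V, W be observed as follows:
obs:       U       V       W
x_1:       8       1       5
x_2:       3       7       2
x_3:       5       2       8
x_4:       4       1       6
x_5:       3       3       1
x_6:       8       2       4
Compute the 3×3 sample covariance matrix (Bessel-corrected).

Step 1 — column means:
  mean(U) = (8 + 3 + 5 + 4 + 3 + 8) / 6 = 31/6 = 5.1667
  mean(V) = (1 + 7 + 2 + 1 + 3 + 2) / 6 = 16/6 = 2.6667
  mean(W) = (5 + 2 + 8 + 6 + 1 + 4) / 6 = 26/6 = 4.3333

Step 2 — sample covariance S[i,j] = (1/(n-1)) · Σ_k (x_{k,i} - mean_i) · (x_{k,j} - mean_j), with n-1 = 5.
  S[U,U] = ((2.8333)·(2.8333) + (-2.1667)·(-2.1667) + (-0.1667)·(-0.1667) + (-1.1667)·(-1.1667) + (-2.1667)·(-2.1667) + (2.8333)·(2.8333)) / 5 = 26.8333/5 = 5.3667
  S[U,V] = ((2.8333)·(-1.6667) + (-2.1667)·(4.3333) + (-0.1667)·(-0.6667) + (-1.1667)·(-1.6667) + (-2.1667)·(0.3333) + (2.8333)·(-0.6667)) / 5 = -14.6667/5 = -2.9333
  S[U,W] = ((2.8333)·(0.6667) + (-2.1667)·(-2.3333) + (-0.1667)·(3.6667) + (-1.1667)·(1.6667) + (-2.1667)·(-3.3333) + (2.8333)·(-0.3333)) / 5 = 10.6667/5 = 2.1333
  S[V,V] = ((-1.6667)·(-1.6667) + (4.3333)·(4.3333) + (-0.6667)·(-0.6667) + (-1.6667)·(-1.6667) + (0.3333)·(0.3333) + (-0.6667)·(-0.6667)) / 5 = 25.3333/5 = 5.0667
  S[V,W] = ((-1.6667)·(0.6667) + (4.3333)·(-2.3333) + (-0.6667)·(3.6667) + (-1.6667)·(1.6667) + (0.3333)·(-3.3333) + (-0.6667)·(-0.3333)) / 5 = -17.3333/5 = -3.4667
  S[W,W] = ((0.6667)·(0.6667) + (-2.3333)·(-2.3333) + (3.6667)·(3.6667) + (1.6667)·(1.6667) + (-3.3333)·(-3.3333) + (-0.3333)·(-0.3333)) / 5 = 33.3333/5 = 6.6667

S is symmetric (S[j,i] = S[i,j]). Assembling:

S = [[5.3667, -2.9333, 2.1333],
 [-2.9333, 5.0667, -3.4667],
 [2.1333, -3.4667, 6.6667]]


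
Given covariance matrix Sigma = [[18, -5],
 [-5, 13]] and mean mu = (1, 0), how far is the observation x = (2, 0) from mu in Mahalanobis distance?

Step 1 — centre the observation: (x - mu) = (1, 0).

Step 2 — invert Sigma. det(Sigma) = 18·13 - (-5)² = 209.
  Sigma^{-1} = (1/det) · [[d, -b], [-b, a]] = [[0.0622, 0.0239],
 [0.0239, 0.0861]].

Step 3 — form the quadratic (x - mu)^T · Sigma^{-1} · (x - mu):
  Sigma^{-1} · (x - mu) = (0.0622, 0.0239).
  (x - mu)^T · [Sigma^{-1} · (x - mu)] = (1)·(0.0622) + (0)·(0.0239) = 0.0622.

Step 4 — take square root: d = √(0.0622) ≈ 0.2494.

d(x, mu) = √(0.0622) ≈ 0.2494


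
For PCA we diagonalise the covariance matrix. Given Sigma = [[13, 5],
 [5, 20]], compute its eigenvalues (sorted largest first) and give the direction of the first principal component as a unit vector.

Step 1 — characteristic polynomial of 2×2 Sigma:
  det(Sigma - λI) = λ² - trace · λ + det = 0.
  trace = 13 + 20 = 33, det = 13·20 - (5)² = 235.
Step 2 — discriminant:
  Δ = trace² - 4·det = 1089 - 940 = 149.
Step 3 — eigenvalues:
  λ = (trace ± √Δ)/2 = (33 ± 12.2066)/2,
  λ_1 = 22.6033,  λ_2 = 10.3967.

Step 4 — unit eigenvector for λ_1: solve (Sigma - λ_1 I)v = 0. First row:
  (13 - 22.6033)·v_x + (5)·v_y = 0, i.e. (-9.6033)·v_x + (5)·v_y = 0,
  so v ∝ (b, λ_1 - a) = (5, 9.6033) = u.
  ||u|| = √((5)² + (9.6033)²) = √(117.2229) ≈ 10.827,
  v_1 = u/||u|| ≈ (0.4618, 0.887) (||v_1|| = 1).

λ_1 = 22.6033,  λ_2 = 10.3967;  v_1 ≈ (0.4618, 0.887)


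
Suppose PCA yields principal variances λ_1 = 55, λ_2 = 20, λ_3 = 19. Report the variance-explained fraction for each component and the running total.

Step 1 — total variance = trace(Sigma) = Σ λ_i = 55 + 20 + 19 = 94.

Step 2 — fraction explained by component i = λ_i / Σ λ:
  PC1: 55/94 = 0.5851
  PC2: 20/94 = 0.2128
  PC3: 19/94 = 0.2021

Step 3 — cumulative fraction after k components = (λ_1 + ... + λ_k) / Σ λ:
  k = 1: 55/94 = 0.5851
  k = 2: (55 + 20)/94 = 75/94 = 0.7979
  k = 3: (55 + 20 + 19)/94 = 94/94 = 1

Summary (fraction, with percent):

explained: PC1 0.5851 (58.51%), PC2 0.2128 (21.28%), PC3 0.2021 (20.21%);  cumulative: 0.5851, 0.7979, 1


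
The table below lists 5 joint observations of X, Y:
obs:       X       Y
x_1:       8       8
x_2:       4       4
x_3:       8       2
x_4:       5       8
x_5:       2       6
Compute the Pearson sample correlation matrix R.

Step 1 — column means:
  mean(X) = (8 + 4 + 8 + 5 + 2) / 5 = 27/5 = 5.4
  mean(Y) = (8 + 4 + 2 + 8 + 6) / 5 = 28/5 = 5.6

Step 2 — sample variances and covariances s[i,j] = (1/(n-1)) · Σ_k (x_{k,i} - mean_i) · (x_{k,j} - mean_j), with n-1 = 4:
  s[X,X] = ((2.6)·(2.6) + (-1.4)·(-1.4) + (2.6)·(2.6) + (-0.4)·(-0.4) + (-3.4)·(-3.4)) / 4 = 27.2/4 = 6.8
  s[X,Y] = ((2.6)·(2.4) + (-1.4)·(-1.6) + (2.6)·(-3.6) + (-0.4)·(2.4) + (-3.4)·(0.4)) / 4 = -3.2/4 = -0.8
  s[Y,Y] = ((2.4)·(2.4) + (-1.6)·(-1.6) + (-3.6)·(-3.6) + (2.4)·(2.4) + (0.4)·(0.4)) / 4 = 27.2/4 = 6.8
  Sample standard deviations s_i = √(s[i,i]):
  s(X) = √(6.8) = 2.6077
  s(Y) = √(6.8) = 2.6077

Step 3 — r_{ij} = s_{ij} / (s_i · s_j):
  r[X,X] = 1 (diagonal).
  r[X,Y] = -0.8 / (2.6077 · 2.6077) = -0.8 / 6.8 = -0.1176
  r[Y,Y] = 1 (diagonal).

R is symmetric with unit diagonal. Assembling:

R = [[1, -0.1176],
 [-0.1176, 1]]


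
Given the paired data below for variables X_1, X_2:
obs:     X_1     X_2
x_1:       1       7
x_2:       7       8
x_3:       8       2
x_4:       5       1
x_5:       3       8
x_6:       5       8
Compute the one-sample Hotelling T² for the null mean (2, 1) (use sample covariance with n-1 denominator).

Step 1 — sample mean vector:
  mean(X_1) = (1 + 7 + 8 + 5 + 3 + 5) / 6 = 29/6 = 4.8333
  mean(X_2) = (7 + 8 + 2 + 1 + 8 + 8) / 6 = 34/6 = 5.6667
  x̄ = (4.8333, 5.6667),  deviation x̄ - mu_0 = (4.8333, 5.6667) - (2, 1) = (2.8333, 4.6667).

Step 2 — sample covariance matrix, S[i,j] = (1/(n-1)) · Σ_k (x_{k,i} - mean_i) · (x_{k,j} - mean_j), divisor n-1 = 5:
  S[X_1,X_1] = ((-3.8333)·(-3.8333) + (2.1667)·(2.1667) + (3.1667)·(3.1667) + (0.1667)·(0.1667) + (-1.8333)·(-1.8333) + (0.1667)·(0.1667)) / 5 = 32.8333/5 = 6.5667
  S[X_1,X_2] = ((-3.8333)·(1.3333) + (2.1667)·(2.3333) + (3.1667)·(-3.6667) + (0.1667)·(-4.6667) + (-1.8333)·(2.3333) + (0.1667)·(2.3333)) / 5 = -16.3333/5 = -3.2667
  S[X_2,X_2] = ((1.3333)·(1.3333) + (2.3333)·(2.3333) + (-3.6667)·(-3.6667) + (-4.6667)·(-4.6667) + (2.3333)·(2.3333) + (2.3333)·(2.3333)) / 5 = 53.3333/5 = 10.6667
  S = [[6.5667, -3.2667],
 [-3.2667, 10.6667]].

Step 3 — invert S. det(S) = 6.5667·10.6667 - (-3.2667)² = 59.3733.
  S^{-1} = (1/det) · [[d, -b], [-b, a]] = [[0.1797, 0.055],
 [0.055, 0.1106]].

Step 4 — quadratic form (x̄ - mu_0)^T · S^{-1} · (x̄ - mu_0):
  S^{-1} · (x̄ - mu_0) = (0.7658, 0.672),
  (x̄ - mu_0)^T · [...] = (2.8333)·(0.7658) + (4.6667)·(0.672) = 5.3058.

Step 5 — scale by n: T² = 6 · 5.3058 = 31.8347.

T² ≈ 31.8347


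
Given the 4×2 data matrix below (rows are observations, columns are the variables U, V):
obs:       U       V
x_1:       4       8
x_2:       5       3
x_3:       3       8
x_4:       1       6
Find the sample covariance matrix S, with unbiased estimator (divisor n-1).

Step 1 — column means:
  mean(U) = (4 + 5 + 3 + 1) / 4 = 13/4 = 3.25
  mean(V) = (8 + 3 + 8 + 6) / 4 = 25/4 = 6.25

Step 2 — sample covariance S[i,j] = (1/(n-1)) · Σ_k (x_{k,i} - mean_i) · (x_{k,j} - mean_j), with n-1 = 3.
  S[U,U] = ((0.75)·(0.75) + (1.75)·(1.75) + (-0.25)·(-0.25) + (-2.25)·(-2.25)) / 3 = 8.75/3 = 2.9167
  S[U,V] = ((0.75)·(1.75) + (1.75)·(-3.25) + (-0.25)·(1.75) + (-2.25)·(-0.25)) / 3 = -4.25/3 = -1.4167
  S[V,V] = ((1.75)·(1.75) + (-3.25)·(-3.25) + (1.75)·(1.75) + (-0.25)·(-0.25)) / 3 = 16.75/3 = 5.5833

S is symmetric (S[j,i] = S[i,j]). Assembling:

S = [[2.9167, -1.4167],
 [-1.4167, 5.5833]]


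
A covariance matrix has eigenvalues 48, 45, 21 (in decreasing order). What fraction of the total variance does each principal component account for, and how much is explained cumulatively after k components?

Step 1 — total variance = trace(Sigma) = Σ λ_i = 48 + 45 + 21 = 114.

Step 2 — fraction explained by component i = λ_i / Σ λ:
  PC1: 48/114 = 0.4211
  PC2: 45/114 = 0.3947
  PC3: 21/114 = 0.1842

Step 3 — cumulative fraction after k components = (λ_1 + ... + λ_k) / Σ λ:
  k = 1: 48/114 = 0.4211
  k = 2: (48 + 45)/114 = 93/114 = 0.8158
  k = 3: (48 + 45 + 21)/114 = 114/114 = 1

Summary (fraction, with percent):

explained: PC1 0.4211 (42.11%), PC2 0.3947 (39.47%), PC3 0.1842 (18.42%);  cumulative: 0.4211, 0.8158, 1


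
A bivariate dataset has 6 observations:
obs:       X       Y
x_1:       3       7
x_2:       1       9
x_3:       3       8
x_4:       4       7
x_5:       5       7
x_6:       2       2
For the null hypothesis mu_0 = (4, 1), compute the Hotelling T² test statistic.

Step 1 — sample mean vector:
  mean(X) = (3 + 1 + 3 + 4 + 5 + 2) / 6 = 18/6 = 3
  mean(Y) = (7 + 9 + 8 + 7 + 7 + 2) / 6 = 40/6 = 6.6667
  x̄ = (3, 6.6667),  deviation x̄ - mu_0 = (3, 6.6667) - (4, 1) = (-1, 5.6667).

Step 2 — sample covariance matrix, S[i,j] = (1/(n-1)) · Σ_k (x_{k,i} - mean_i) · (x_{k,j} - mean_j), divisor n-1 = 5:
  S[X,X] = ((0)·(0) + (-2)·(-2) + (0)·(0) + (1)·(1) + (2)·(2) + (-1)·(-1)) / 5 = 10/5 = 2
  S[X,Y] = ((0)·(0.3333) + (-2)·(2.3333) + (0)·(1.3333) + (1)·(0.3333) + (2)·(0.3333) + (-1)·(-4.6667)) / 5 = 1/5 = 0.2
  S[Y,Y] = ((0.3333)·(0.3333) + (2.3333)·(2.3333) + (1.3333)·(1.3333) + (0.3333)·(0.3333) + (0.3333)·(0.3333) + (-4.6667)·(-4.6667)) / 5 = 29.3333/5 = 5.8667
  S = [[2, 0.2],
 [0.2, 5.8667]].

Step 3 — invert S. det(S) = 2·5.8667 - (0.2)² = 11.6933.
  S^{-1} = (1/det) · [[d, -b], [-b, a]] = [[0.5017, -0.0171],
 [-0.0171, 0.171]].

Step 4 — quadratic form (x̄ - mu_0)^T · S^{-1} · (x̄ - mu_0):
  S^{-1} · (x̄ - mu_0) = (-0.5986, 0.9863),
  (x̄ - mu_0)^T · [...] = (-1)·(-0.5986) + (5.6667)·(0.9863) = 6.1878.

Step 5 — scale by n: T² = 6 · 6.1878 = 37.1266.

T² ≈ 37.1266


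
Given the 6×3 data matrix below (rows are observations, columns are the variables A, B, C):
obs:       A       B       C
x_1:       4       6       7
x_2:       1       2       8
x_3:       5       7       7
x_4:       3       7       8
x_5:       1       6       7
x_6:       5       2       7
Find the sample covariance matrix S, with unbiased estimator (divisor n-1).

Step 1 — column means:
  mean(A) = (4 + 1 + 5 + 3 + 1 + 5) / 6 = 19/6 = 3.1667
  mean(B) = (6 + 2 + 7 + 7 + 6 + 2) / 6 = 30/6 = 5
  mean(C) = (7 + 8 + 7 + 8 + 7 + 7) / 6 = 44/6 = 7.3333

Step 2 — sample covariance S[i,j] = (1/(n-1)) · Σ_k (x_{k,i} - mean_i) · (x_{k,j} - mean_j), with n-1 = 5.
  S[A,A] = ((0.8333)·(0.8333) + (-2.1667)·(-2.1667) + (1.8333)·(1.8333) + (-0.1667)·(-0.1667) + (-2.1667)·(-2.1667) + (1.8333)·(1.8333)) / 5 = 16.8333/5 = 3.3667
  S[A,B] = ((0.8333)·(1) + (-2.1667)·(-3) + (1.8333)·(2) + (-0.1667)·(2) + (-2.1667)·(1) + (1.8333)·(-3)) / 5 = 3/5 = 0.6
  S[A,C] = ((0.8333)·(-0.3333) + (-2.1667)·(0.6667) + (1.8333)·(-0.3333) + (-0.1667)·(0.6667) + (-2.1667)·(-0.3333) + (1.8333)·(-0.3333)) / 5 = -2.3333/5 = -0.4667
  S[B,B] = ((1)·(1) + (-3)·(-3) + (2)·(2) + (2)·(2) + (1)·(1) + (-3)·(-3)) / 5 = 28/5 = 5.6
  S[B,C] = ((1)·(-0.3333) + (-3)·(0.6667) + (2)·(-0.3333) + (2)·(0.6667) + (1)·(-0.3333) + (-3)·(-0.3333)) / 5 = -1/5 = -0.2
  S[C,C] = ((-0.3333)·(-0.3333) + (0.6667)·(0.6667) + (-0.3333)·(-0.3333) + (0.6667)·(0.6667) + (-0.3333)·(-0.3333) + (-0.3333)·(-0.3333)) / 5 = 1.3333/5 = 0.2667

S is symmetric (S[j,i] = S[i,j]). Assembling:

S = [[3.3667, 0.6, -0.4667],
 [0.6, 5.6, -0.2],
 [-0.4667, -0.2, 0.2667]]


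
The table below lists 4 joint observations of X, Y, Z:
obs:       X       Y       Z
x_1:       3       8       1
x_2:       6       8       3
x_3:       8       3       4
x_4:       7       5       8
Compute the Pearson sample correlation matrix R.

Step 1 — column means:
  mean(X) = (3 + 6 + 8 + 7) / 4 = 24/4 = 6
  mean(Y) = (8 + 8 + 3 + 5) / 4 = 24/4 = 6
  mean(Z) = (1 + 3 + 4 + 8) / 4 = 16/4 = 4

Step 2 — sample variances and covariances s[i,j] = (1/(n-1)) · Σ_k (x_{k,i} - mean_i) · (x_{k,j} - mean_j), with n-1 = 3:
  s[X,X] = ((-3)·(-3) + (0)·(0) + (2)·(2) + (1)·(1)) / 3 = 14/3 = 4.6667
  s[X,Y] = ((-3)·(2) + (0)·(2) + (2)·(-3) + (1)·(-1)) / 3 = -13/3 = -4.3333
  s[X,Z] = ((-3)·(-3) + (0)·(-1) + (2)·(0) + (1)·(4)) / 3 = 13/3 = 4.3333
  s[Y,Y] = ((2)·(2) + (2)·(2) + (-3)·(-3) + (-1)·(-1)) / 3 = 18/3 = 6
  s[Y,Z] = ((2)·(-3) + (2)·(-1) + (-3)·(0) + (-1)·(4)) / 3 = -12/3 = -4
  s[Z,Z] = ((-3)·(-3) + (-1)·(-1) + (0)·(0) + (4)·(4)) / 3 = 26/3 = 8.6667
  Sample standard deviations s_i = √(s[i,i]):
  s(X) = √(4.6667) = 2.1602
  s(Y) = √(6) = 2.4495
  s(Z) = √(8.6667) = 2.9439

Step 3 — r_{ij} = s_{ij} / (s_i · s_j):
  r[X,X] = 1 (diagonal).
  r[X,Y] = -4.3333 / (2.1602 · 2.4495) = -4.3333 / 5.2915 = -0.8189
  r[X,Z] = 4.3333 / (2.1602 · 2.9439) = 4.3333 / 6.3596 = 0.6814
  r[Y,Y] = 1 (diagonal).
  r[Y,Z] = -4 / (2.4495 · 2.9439) = -4 / 7.2111 = -0.5547
  r[Z,Z] = 1 (diagonal).

R is symmetric with unit diagonal. Assembling:

R = [[1, -0.8189, 0.6814],
 [-0.8189, 1, -0.5547],
 [0.6814, -0.5547, 1]]


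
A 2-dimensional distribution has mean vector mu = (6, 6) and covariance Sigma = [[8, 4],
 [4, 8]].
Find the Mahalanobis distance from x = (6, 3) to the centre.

Step 1 — centre the observation: (x - mu) = (0, -3).

Step 2 — invert Sigma. det(Sigma) = 8·8 - (4)² = 48.
  Sigma^{-1} = (1/det) · [[d, -b], [-b, a]] = [[0.1667, -0.0833],
 [-0.0833, 0.1667]].

Step 3 — form the quadratic (x - mu)^T · Sigma^{-1} · (x - mu):
  Sigma^{-1} · (x - mu) = (0.25, -0.5).
  (x - mu)^T · [Sigma^{-1} · (x - mu)] = (0)·(0.25) + (-3)·(-0.5) = 1.5.

Step 4 — take square root: d = √(1.5) ≈ 1.2247.

d(x, mu) = √(1.5) ≈ 1.2247
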